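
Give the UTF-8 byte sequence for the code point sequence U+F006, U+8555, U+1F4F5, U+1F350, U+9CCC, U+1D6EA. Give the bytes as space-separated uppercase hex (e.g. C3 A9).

U+F006: 3-byte form → EF 80 86.
U+8555: 3-byte form → E8 95 95.
U+1F4F5: 4-byte form → F0 9F 93 B5.
U+1F350: 4-byte form → F0 9F 8D 90.
U+9CCC: 3-byte form → E9 B3 8C.
U+1D6EA: 4-byte form → F0 9D 9B AA.
Concatenated (21 bytes): EF 80 86 E8 95 95 F0 9F 93 B5 F0 9F 8D 90 E9 B3 8C F0 9D 9B AA.

EF 80 86 E8 95 95 F0 9F 93 B5 F0 9F 8D 90 E9 B3 8C F0 9D 9B AA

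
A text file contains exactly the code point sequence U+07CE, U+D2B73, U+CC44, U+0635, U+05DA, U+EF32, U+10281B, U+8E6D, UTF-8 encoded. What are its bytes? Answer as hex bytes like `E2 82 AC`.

DF 8E F3 92 AD B3 EC B1 84 D8 B5 D7 9A EE BC B2 F4 82 A0 9B E8 B9 AD

U+07CE: 2-byte form → DF 8E.
U+D2B73: 4-byte form → F3 92 AD B3.
U+CC44: 3-byte form → EC B1 84.
U+0635: 2-byte form → D8 B5.
U+05DA: 2-byte form → D7 9A.
U+EF32: 3-byte form → EE BC B2.
U+10281B: 4-byte form → F4 82 A0 9B.
U+8E6D: 3-byte form → E8 B9 AD.
Concatenated (23 bytes): DF 8E F3 92 AD B3 EC B1 84 D8 B5 D7 9A EE BC B2 F4 82 A0 9B E8 B9 AD.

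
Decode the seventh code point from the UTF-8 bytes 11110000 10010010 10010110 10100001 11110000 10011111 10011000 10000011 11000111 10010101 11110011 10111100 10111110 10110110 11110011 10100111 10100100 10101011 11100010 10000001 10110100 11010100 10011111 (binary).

U+051F

Offset 0: leading byte 0xF0 = 11110000 → 4-byte char #1 = F0 92 96 A1.
Offset 4: leading byte 0xF0 = 11110000 → 4-byte char #2 = F0 9F 98 83.
Offset 8: leading byte 0xC7 = 11000111 → 2-byte char #3 = C7 95.
Offset 10: leading byte 0xF3 = 11110011 → 4-byte char #4 = F3 BC BE B6.
Offset 14: leading byte 0xF3 = 11110011 → 4-byte char #5 = F3 A7 A4 AB.
Offset 18: leading byte 0xE2 = 11100010 → 3-byte char #6 = E2 81 B4.
Offset 21: leading byte 0xD4 = 11010100 → 2-byte char #7 = D4 9F.
Leading byte 0xD4 = 11010100 matches 110xxxxx → 2-byte sequence.
Byte 1: 0xD4 = 11010100, payload 10100 (5 bits).
Byte 2: 0x9F = 10011111 (10xxxxxx ✓), payload 011111.
Concatenate: 10100011111 = 0x51F (11 bits → U+051F).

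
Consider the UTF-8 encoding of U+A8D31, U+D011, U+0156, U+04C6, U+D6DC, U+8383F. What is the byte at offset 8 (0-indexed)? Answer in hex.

0x96

U+A8D31 → 4-byte form F2 A8 B4 B1 at offsets 0–3.
U+D011 → 3-byte form ED 80 91 at offsets 4–6.
U+0156 → 2-byte form C5 96 at offsets 7–8.
Offset 8 falls in char 3's range; it's byte 2 of C5 96 = 0x96.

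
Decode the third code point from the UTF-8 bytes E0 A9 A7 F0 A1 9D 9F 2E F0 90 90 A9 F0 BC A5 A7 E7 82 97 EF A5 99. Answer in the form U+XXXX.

Offset 0: leading byte 0xE0 = 11100000 → 3-byte char #1 = E0 A9 A7.
Offset 3: leading byte 0xF0 = 11110000 → 4-byte char #2 = F0 A1 9D 9F.
Offset 7: leading byte 0x2E = 00101110 → 1-byte char #3 = 2E.
Leading byte 0x2E = 00101110 matches 0xxxxxxx → 1-byte sequence.
Byte 1: 0x2E = 00101110, payload 0101110 (7 bits).
Concatenate: 0101110 = 0x2E (7 bits → U+002E).

U+002E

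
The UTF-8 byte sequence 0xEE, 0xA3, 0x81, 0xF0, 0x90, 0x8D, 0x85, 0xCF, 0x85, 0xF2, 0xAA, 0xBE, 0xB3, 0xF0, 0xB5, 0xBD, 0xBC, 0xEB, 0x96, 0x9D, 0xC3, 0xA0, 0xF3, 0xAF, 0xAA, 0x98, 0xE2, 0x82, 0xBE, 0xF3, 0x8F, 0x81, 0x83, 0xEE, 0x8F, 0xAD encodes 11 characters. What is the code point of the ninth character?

Offset 0: leading byte 0xEE = 11101110 → 3-byte char #1 = EE A3 81.
Offset 3: leading byte 0xF0 = 11110000 → 4-byte char #2 = F0 90 8D 85.
Offset 7: leading byte 0xCF = 11001111 → 2-byte char #3 = CF 85.
Offset 9: leading byte 0xF2 = 11110010 → 4-byte char #4 = F2 AA BE B3.
Offset 13: leading byte 0xF0 = 11110000 → 4-byte char #5 = F0 B5 BD BC.
Offset 17: leading byte 0xEB = 11101011 → 3-byte char #6 = EB 96 9D.
Offset 20: leading byte 0xC3 = 11000011 → 2-byte char #7 = C3 A0.
Offset 22: leading byte 0xF3 = 11110011 → 4-byte char #8 = F3 AF AA 98.
Offset 26: leading byte 0xE2 = 11100010 → 3-byte char #9 = E2 82 BE.
Leading byte 0xE2 = 11100010 matches 1110xxxx → 3-byte sequence.
Byte 1: 0xE2 = 11100010, payload 0010 (4 bits).
Byte 2: 0x82 = 10000010 (10xxxxxx ✓), payload 000010.
Byte 3: 0xBE = 10111110 (10xxxxxx ✓), payload 111110.
Concatenate: 0010000010111110 = 0x20BE (16 bits → U+20BE).

U+20BE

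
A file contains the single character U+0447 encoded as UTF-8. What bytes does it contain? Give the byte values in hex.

U+0447 = 0x447 = 1095 decimal. In range U+0080–U+07FF → 2-byte form: 110xxxxx 10xxxxxx.
Binary (11 bits): 10001000111.
Split 5+6: 10001 | 000111.
Byte 1: 11010001 = 0xD1.
Byte 2: 10000111 = 0x87.

D1 87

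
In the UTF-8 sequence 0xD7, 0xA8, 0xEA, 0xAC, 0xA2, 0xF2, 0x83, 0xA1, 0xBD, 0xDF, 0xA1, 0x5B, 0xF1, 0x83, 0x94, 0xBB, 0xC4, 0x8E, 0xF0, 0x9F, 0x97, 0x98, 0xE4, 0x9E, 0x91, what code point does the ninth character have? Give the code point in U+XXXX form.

U+4791

Offset 0: leading byte 0xD7 = 11010111 → 2-byte char #1 = D7 A8.
Offset 2: leading byte 0xEA = 11101010 → 3-byte char #2 = EA AC A2.
Offset 5: leading byte 0xF2 = 11110010 → 4-byte char #3 = F2 83 A1 BD.
Offset 9: leading byte 0xDF = 11011111 → 2-byte char #4 = DF A1.
Offset 11: leading byte 0x5B = 01011011 → 1-byte char #5 = 5B.
Offset 12: leading byte 0xF1 = 11110001 → 4-byte char #6 = F1 83 94 BB.
Offset 16: leading byte 0xC4 = 11000100 → 2-byte char #7 = C4 8E.
Offset 18: leading byte 0xF0 = 11110000 → 4-byte char #8 = F0 9F 97 98.
Offset 22: leading byte 0xE4 = 11100100 → 3-byte char #9 = E4 9E 91.
Leading byte 0xE4 = 11100100 matches 1110xxxx → 3-byte sequence.
Byte 1: 0xE4 = 11100100, payload 0100 (4 bits).
Byte 2: 0x9E = 10011110 (10xxxxxx ✓), payload 011110.
Byte 3: 0x91 = 10010001 (10xxxxxx ✓), payload 010001.
Concatenate: 0100011110010001 = 0x4791 (16 bits → U+4791).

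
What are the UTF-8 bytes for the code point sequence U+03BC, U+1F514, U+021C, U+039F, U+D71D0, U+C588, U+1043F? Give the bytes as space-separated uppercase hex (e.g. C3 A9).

U+03BC: 2-byte form → CE BC.
U+1F514: 4-byte form → F0 9F 94 94.
U+021C: 2-byte form → C8 9C.
U+039F: 2-byte form → CE 9F.
U+D71D0: 4-byte form → F3 97 87 90.
U+C588: 3-byte form → EC 96 88.
U+1043F: 4-byte form → F0 90 90 BF.
Concatenated (21 bytes): CE BC F0 9F 94 94 C8 9C CE 9F F3 97 87 90 EC 96 88 F0 90 90 BF.

CE BC F0 9F 94 94 C8 9C CE 9F F3 97 87 90 EC 96 88 F0 90 90 BF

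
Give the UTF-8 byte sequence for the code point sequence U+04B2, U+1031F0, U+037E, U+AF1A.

U+04B2: 2-byte form → D2 B2.
U+1031F0: 4-byte form → F4 83 87 B0.
U+037E: 2-byte form → CD BE.
U+AF1A: 3-byte form → EA BC 9A.
Concatenated (11 bytes): D2 B2 F4 83 87 B0 CD BE EA BC 9A.

D2 B2 F4 83 87 B0 CD BE EA BC 9A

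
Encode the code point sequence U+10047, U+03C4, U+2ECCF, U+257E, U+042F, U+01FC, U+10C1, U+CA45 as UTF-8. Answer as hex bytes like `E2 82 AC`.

U+10047: 4-byte form → F0 90 81 87.
U+03C4: 2-byte form → CF 84.
U+2ECCF: 4-byte form → F0 AE B3 8F.
U+257E: 3-byte form → E2 95 BE.
U+042F: 2-byte form → D0 AF.
U+01FC: 2-byte form → C7 BC.
U+10C1: 3-byte form → E1 83 81.
U+CA45: 3-byte form → EC A9 85.
Concatenated (23 bytes): F0 90 81 87 CF 84 F0 AE B3 8F E2 95 BE D0 AF C7 BC E1 83 81 EC A9 85.

F0 90 81 87 CF 84 F0 AE B3 8F E2 95 BE D0 AF C7 BC E1 83 81 EC A9 85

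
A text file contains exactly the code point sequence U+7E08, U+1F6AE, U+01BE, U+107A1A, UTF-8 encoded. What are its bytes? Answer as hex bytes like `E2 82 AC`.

U+7E08: 3-byte form → E7 B8 88.
U+1F6AE: 4-byte form → F0 9F 9A AE.
U+01BE: 2-byte form → C6 BE.
U+107A1A: 4-byte form → F4 87 A8 9A.
Concatenated (13 bytes): E7 B8 88 F0 9F 9A AE C6 BE F4 87 A8 9A.

E7 B8 88 F0 9F 9A AE C6 BE F4 87 A8 9A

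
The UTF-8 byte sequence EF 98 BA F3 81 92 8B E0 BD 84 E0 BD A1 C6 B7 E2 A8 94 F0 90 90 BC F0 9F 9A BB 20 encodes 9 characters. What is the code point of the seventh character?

Offset 0: leading byte 0xEF = 11101111 → 3-byte char #1 = EF 98 BA.
Offset 3: leading byte 0xF3 = 11110011 → 4-byte char #2 = F3 81 92 8B.
Offset 7: leading byte 0xE0 = 11100000 → 3-byte char #3 = E0 BD 84.
Offset 10: leading byte 0xE0 = 11100000 → 3-byte char #4 = E0 BD A1.
Offset 13: leading byte 0xC6 = 11000110 → 2-byte char #5 = C6 B7.
Offset 15: leading byte 0xE2 = 11100010 → 3-byte char #6 = E2 A8 94.
Offset 18: leading byte 0xF0 = 11110000 → 4-byte char #7 = F0 90 90 BC.
Leading byte 0xF0 = 11110000 matches 11110xxx → 4-byte sequence.
Byte 1: 0xF0 = 11110000, payload 000 (3 bits).
Byte 2: 0x90 = 10010000 (10xxxxxx ✓), payload 010000.
Byte 3: 0x90 = 10010000 (10xxxxxx ✓), payload 010000.
Byte 4: 0xBC = 10111100 (10xxxxxx ✓), payload 111100.
Concatenate: 000010000010000111100 = 0x1043C (21 bits → U+1043C).

U+1043C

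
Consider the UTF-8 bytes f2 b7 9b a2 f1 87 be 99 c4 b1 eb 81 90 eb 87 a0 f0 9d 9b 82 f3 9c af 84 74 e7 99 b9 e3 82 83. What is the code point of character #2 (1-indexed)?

U+47F99

Offset 0: leading byte 0xF2 = 11110010 → 4-byte char #1 = F2 B7 9B A2.
Offset 4: leading byte 0xF1 = 11110001 → 4-byte char #2 = F1 87 BE 99.
Leading byte 0xF1 = 11110001 matches 11110xxx → 4-byte sequence.
Byte 1: 0xF1 = 11110001, payload 001 (3 bits).
Byte 2: 0x87 = 10000111 (10xxxxxx ✓), payload 000111.
Byte 3: 0xBE = 10111110 (10xxxxxx ✓), payload 111110.
Byte 4: 0x99 = 10011001 (10xxxxxx ✓), payload 011001.
Concatenate: 001000111111110011001 = 0x47F99 (21 bits → U+47F99).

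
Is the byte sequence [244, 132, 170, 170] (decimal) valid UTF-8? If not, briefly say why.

valid

Leading byte 0xF4 = 11110100 → 4-byte form.
Continuation bytes 0x84=10000100, 0xAA=10101010, 0xAA=10101010 all match 10xxxxxx.
Decoded value 0x104AAA is ≥ 0x10000 (shortest form) and not a surrogate.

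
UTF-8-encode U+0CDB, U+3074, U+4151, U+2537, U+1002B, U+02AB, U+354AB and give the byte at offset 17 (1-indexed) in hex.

0xCA

1-indexed offset 17 is 0-indexed offset 16.
U+0CDB → 3-byte form E0 B3 9B at offsets 0–2.
U+3074 → 3-byte form E3 81 B4 at offsets 3–5.
U+4151 → 3-byte form E4 85 91 at offsets 6–8.
U+2537 → 3-byte form E2 94 B7 at offsets 9–11.
U+1002B → 4-byte form F0 90 80 AB at offsets 12–15.
U+02AB → 2-byte form CA AB at offsets 16–17.
Offset 16 falls in char 6's range; it's byte 1 of CA AB = 0xCA.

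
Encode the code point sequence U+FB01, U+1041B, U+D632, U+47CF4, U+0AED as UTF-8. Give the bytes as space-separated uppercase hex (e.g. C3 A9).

U+FB01: 3-byte form → EF AC 81.
U+1041B: 4-byte form → F0 90 90 9B.
U+D632: 3-byte form → ED 98 B2.
U+47CF4: 4-byte form → F1 87 B3 B4.
U+0AED: 3-byte form → E0 AB AD.
Concatenated (17 bytes): EF AC 81 F0 90 90 9B ED 98 B2 F1 87 B3 B4 E0 AB AD.

EF AC 81 F0 90 90 9B ED 98 B2 F1 87 B3 B4 E0 AB AD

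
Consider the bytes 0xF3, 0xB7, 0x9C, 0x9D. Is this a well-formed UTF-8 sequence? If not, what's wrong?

Leading byte 0xF3 = 11110011 → 4-byte form.
Continuation bytes 0xB7=10110111, 0x9C=10011100, 0x9D=10011101 all match 10xxxxxx.
Decoded value 0xF771D is ≥ 0x10000 (shortest form) and not a surrogate.

valid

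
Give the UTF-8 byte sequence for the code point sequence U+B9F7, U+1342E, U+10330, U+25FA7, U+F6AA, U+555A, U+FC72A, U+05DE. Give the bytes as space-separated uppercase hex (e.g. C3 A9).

U+B9F7: 3-byte form → EB A7 B7.
U+1342E: 4-byte form → F0 93 90 AE.
U+10330: 4-byte form → F0 90 8C B0.
U+25FA7: 4-byte form → F0 A5 BE A7.
U+F6AA: 3-byte form → EF 9A AA.
U+555A: 3-byte form → E5 95 9A.
U+FC72A: 4-byte form → F3 BC 9C AA.
U+05DE: 2-byte form → D7 9E.
Concatenated (27 bytes): EB A7 B7 F0 93 90 AE F0 90 8C B0 F0 A5 BE A7 EF 9A AA E5 95 9A F3 BC 9C AA D7 9E.

EB A7 B7 F0 93 90 AE F0 90 8C B0 F0 A5 BE A7 EF 9A AA E5 95 9A F3 BC 9C AA D7 9E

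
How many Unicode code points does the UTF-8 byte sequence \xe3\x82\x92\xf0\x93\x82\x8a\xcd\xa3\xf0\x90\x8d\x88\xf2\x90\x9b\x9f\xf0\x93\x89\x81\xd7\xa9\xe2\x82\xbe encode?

8

Byte at offset 0: 0xE3 = 11100011 → 3-byte char (#1). Advance 3.
Byte at offset 3: 0xF0 = 11110000 → 4-byte char (#2). Advance 4.
Byte at offset 7: 0xCD = 11001101 → 2-byte char (#3). Advance 2.
Byte at offset 9: 0xF0 = 11110000 → 4-byte char (#4). Advance 4.
Byte at offset 13: 0xF2 = 11110010 → 4-byte char (#5). Advance 4.
Byte at offset 17: 0xF0 = 11110000 → 4-byte char (#6). Advance 4.
Byte at offset 21: 0xD7 = 11010111 → 2-byte char (#7). Advance 2.
Byte at offset 23: 0xE2 = 11100010 → 3-byte char (#8). Advance 3.
Reached end at offset 26 after 8 code points.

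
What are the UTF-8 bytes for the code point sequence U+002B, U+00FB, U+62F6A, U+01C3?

2B C3 BB F1 A2 BD AA C7 83

U+002B: 1-byte form → 2B.
U+00FB: 2-byte form → C3 BB.
U+62F6A: 4-byte form → F1 A2 BD AA.
U+01C3: 2-byte form → C7 83.
Concatenated (9 bytes): 2B C3 BB F1 A2 BD AA C7 83.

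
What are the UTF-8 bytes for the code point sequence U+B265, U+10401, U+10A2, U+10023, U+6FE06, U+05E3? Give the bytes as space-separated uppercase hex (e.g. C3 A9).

EB 89 A5 F0 90 90 81 E1 82 A2 F0 90 80 A3 F1 AF B8 86 D7 A3

U+B265: 3-byte form → EB 89 A5.
U+10401: 4-byte form → F0 90 90 81.
U+10A2: 3-byte form → E1 82 A2.
U+10023: 4-byte form → F0 90 80 A3.
U+6FE06: 4-byte form → F1 AF B8 86.
U+05E3: 2-byte form → D7 A3.
Concatenated (20 bytes): EB 89 A5 F0 90 90 81 E1 82 A2 F0 90 80 A3 F1 AF B8 86 D7 A3.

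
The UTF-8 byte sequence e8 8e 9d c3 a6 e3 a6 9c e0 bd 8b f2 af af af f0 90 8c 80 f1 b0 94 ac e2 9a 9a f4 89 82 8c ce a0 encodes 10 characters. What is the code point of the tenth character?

Offset 0: leading byte 0xE8 = 11101000 → 3-byte char #1 = E8 8E 9D.
Offset 3: leading byte 0xC3 = 11000011 → 2-byte char #2 = C3 A6.
Offset 5: leading byte 0xE3 = 11100011 → 3-byte char #3 = E3 A6 9C.
Offset 8: leading byte 0xE0 = 11100000 → 3-byte char #4 = E0 BD 8B.
Offset 11: leading byte 0xF2 = 11110010 → 4-byte char #5 = F2 AF AF AF.
Offset 15: leading byte 0xF0 = 11110000 → 4-byte char #6 = F0 90 8C 80.
Offset 19: leading byte 0xF1 = 11110001 → 4-byte char #7 = F1 B0 94 AC.
Offset 23: leading byte 0xE2 = 11100010 → 3-byte char #8 = E2 9A 9A.
Offset 26: leading byte 0xF4 = 11110100 → 4-byte char #9 = F4 89 82 8C.
Offset 30: leading byte 0xCE = 11001110 → 2-byte char #10 = CE A0.
Leading byte 0xCE = 11001110 matches 110xxxxx → 2-byte sequence.
Byte 1: 0xCE = 11001110, payload 01110 (5 bits).
Byte 2: 0xA0 = 10100000 (10xxxxxx ✓), payload 100000.
Concatenate: 01110100000 = 0x3A0 (11 bits → U+03A0).

U+03A0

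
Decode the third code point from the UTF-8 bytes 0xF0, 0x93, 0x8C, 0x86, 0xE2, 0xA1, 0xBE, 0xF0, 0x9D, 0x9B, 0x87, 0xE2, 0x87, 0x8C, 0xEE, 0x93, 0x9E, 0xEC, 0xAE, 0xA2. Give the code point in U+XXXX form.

Offset 0: leading byte 0xF0 = 11110000 → 4-byte char #1 = F0 93 8C 86.
Offset 4: leading byte 0xE2 = 11100010 → 3-byte char #2 = E2 A1 BE.
Offset 7: leading byte 0xF0 = 11110000 → 4-byte char #3 = F0 9D 9B 87.
Leading byte 0xF0 = 11110000 matches 11110xxx → 4-byte sequence.
Byte 1: 0xF0 = 11110000, payload 000 (3 bits).
Byte 2: 0x9D = 10011101 (10xxxxxx ✓), payload 011101.
Byte 3: 0x9B = 10011011 (10xxxxxx ✓), payload 011011.
Byte 4: 0x87 = 10000111 (10xxxxxx ✓), payload 000111.
Concatenate: 000011101011011000111 = 0x1D6C7 (21 bits → U+1D6C7).

U+1D6C7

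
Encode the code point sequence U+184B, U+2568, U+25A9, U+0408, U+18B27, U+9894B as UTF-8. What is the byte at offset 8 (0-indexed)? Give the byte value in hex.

U+184B → 3-byte form E1 A1 8B at offsets 0–2.
U+2568 → 3-byte form E2 95 A8 at offsets 3–5.
U+25A9 → 3-byte form E2 96 A9 at offsets 6–8.
Offset 8 falls in char 3's range; it's byte 3 of E2 96 A9 = 0xA9.

0xA9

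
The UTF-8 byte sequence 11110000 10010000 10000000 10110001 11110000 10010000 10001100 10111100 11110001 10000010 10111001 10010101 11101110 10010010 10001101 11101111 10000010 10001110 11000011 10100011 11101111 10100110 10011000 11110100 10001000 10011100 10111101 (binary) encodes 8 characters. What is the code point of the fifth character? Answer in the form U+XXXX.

Offset 0: leading byte 0xF0 = 11110000 → 4-byte char #1 = F0 90 80 B1.
Offset 4: leading byte 0xF0 = 11110000 → 4-byte char #2 = F0 90 8C BC.
Offset 8: leading byte 0xF1 = 11110001 → 4-byte char #3 = F1 82 B9 95.
Offset 12: leading byte 0xEE = 11101110 → 3-byte char #4 = EE 92 8D.
Offset 15: leading byte 0xEF = 11101111 → 3-byte char #5 = EF 82 8E.
Leading byte 0xEF = 11101111 matches 1110xxxx → 3-byte sequence.
Byte 1: 0xEF = 11101111, payload 1111 (4 bits).
Byte 2: 0x82 = 10000010 (10xxxxxx ✓), payload 000010.
Byte 3: 0x8E = 10001110 (10xxxxxx ✓), payload 001110.
Concatenate: 1111000010001110 = 0xF08E (16 bits → U+F08E).

U+F08E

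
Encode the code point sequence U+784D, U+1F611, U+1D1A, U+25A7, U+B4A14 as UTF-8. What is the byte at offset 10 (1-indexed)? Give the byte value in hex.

0x9A

1-indexed offset 10 is 0-indexed offset 9.
U+784D → 3-byte form E7 A1 8D at offsets 0–2.
U+1F611 → 4-byte form F0 9F 98 91 at offsets 3–6.
U+1D1A → 3-byte form E1 B4 9A at offsets 7–9.
Offset 9 falls in char 3's range; it's byte 3 of E1 B4 9A = 0x9A.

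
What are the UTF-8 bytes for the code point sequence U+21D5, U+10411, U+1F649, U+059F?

E2 87 95 F0 90 90 91 F0 9F 99 89 D6 9F

U+21D5: 3-byte form → E2 87 95.
U+10411: 4-byte form → F0 90 90 91.
U+1F649: 4-byte form → F0 9F 99 89.
U+059F: 2-byte form → D6 9F.
Concatenated (13 bytes): E2 87 95 F0 90 90 91 F0 9F 99 89 D6 9F.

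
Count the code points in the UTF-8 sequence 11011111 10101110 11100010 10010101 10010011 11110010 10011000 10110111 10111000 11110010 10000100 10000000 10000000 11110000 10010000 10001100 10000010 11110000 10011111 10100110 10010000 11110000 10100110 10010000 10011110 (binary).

Byte at offset 0: 0xDF = 11011111 → 2-byte char (#1). Advance 2.
Byte at offset 2: 0xE2 = 11100010 → 3-byte char (#2). Advance 3.
Byte at offset 5: 0xF2 = 11110010 → 4-byte char (#3). Advance 4.
Byte at offset 9: 0xF2 = 11110010 → 4-byte char (#4). Advance 4.
Byte at offset 13: 0xF0 = 11110000 → 4-byte char (#5). Advance 4.
Byte at offset 17: 0xF0 = 11110000 → 4-byte char (#6). Advance 4.
Byte at offset 21: 0xF0 = 11110000 → 4-byte char (#7). Advance 4.
Reached end at offset 25 after 7 code points.

7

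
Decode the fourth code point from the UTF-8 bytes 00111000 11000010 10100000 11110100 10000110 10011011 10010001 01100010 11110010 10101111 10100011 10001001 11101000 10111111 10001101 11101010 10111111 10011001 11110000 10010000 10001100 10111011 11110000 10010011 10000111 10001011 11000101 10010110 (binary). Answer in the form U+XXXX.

Offset 0: leading byte 0x38 = 00111000 → 1-byte char #1 = 38.
Offset 1: leading byte 0xC2 = 11000010 → 2-byte char #2 = C2 A0.
Offset 3: leading byte 0xF4 = 11110100 → 4-byte char #3 = F4 86 9B 91.
Offset 7: leading byte 0x62 = 01100010 → 1-byte char #4 = 62.
Leading byte 0x62 = 01100010 matches 0xxxxxxx → 1-byte sequence.
Byte 1: 0x62 = 01100010, payload 1100010 (7 bits).
Concatenate: 1100010 = 0x62 (7 bits → U+0062).

U+0062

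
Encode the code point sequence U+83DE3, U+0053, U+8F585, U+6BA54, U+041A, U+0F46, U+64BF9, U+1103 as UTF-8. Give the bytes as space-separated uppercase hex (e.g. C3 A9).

F2 83 B7 A3 53 F2 8F 96 85 F1 AB A9 94 D0 9A E0 BD 86 F1 A4 AF B9 E1 84 83

U+83DE3: 4-byte form → F2 83 B7 A3.
U+0053: 1-byte form → 53.
U+8F585: 4-byte form → F2 8F 96 85.
U+6BA54: 4-byte form → F1 AB A9 94.
U+041A: 2-byte form → D0 9A.
U+0F46: 3-byte form → E0 BD 86.
U+64BF9: 4-byte form → F1 A4 AF B9.
U+1103: 3-byte form → E1 84 83.
Concatenated (25 bytes): F2 83 B7 A3 53 F2 8F 96 85 F1 AB A9 94 D0 9A E0 BD 86 F1 A4 AF B9 E1 84 83.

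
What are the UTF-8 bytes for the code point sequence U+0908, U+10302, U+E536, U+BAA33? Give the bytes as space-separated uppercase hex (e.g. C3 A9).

E0 A4 88 F0 90 8C 82 EE 94 B6 F2 BA A8 B3

U+0908: 3-byte form → E0 A4 88.
U+10302: 4-byte form → F0 90 8C 82.
U+E536: 3-byte form → EE 94 B6.
U+BAA33: 4-byte form → F2 BA A8 B3.
Concatenated (14 bytes): E0 A4 88 F0 90 8C 82 EE 94 B6 F2 BA A8 B3.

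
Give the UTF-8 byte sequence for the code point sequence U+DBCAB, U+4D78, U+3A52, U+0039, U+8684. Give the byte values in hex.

F3 9B B2 AB E4 B5 B8 E3 A9 92 39 E8 9A 84

U+DBCAB: 4-byte form → F3 9B B2 AB.
U+4D78: 3-byte form → E4 B5 B8.
U+3A52: 3-byte form → E3 A9 92.
U+0039: 1-byte form → 39.
U+8684: 3-byte form → E8 9A 84.
Concatenated (14 bytes): F3 9B B2 AB E4 B5 B8 E3 A9 92 39 E8 9A 84.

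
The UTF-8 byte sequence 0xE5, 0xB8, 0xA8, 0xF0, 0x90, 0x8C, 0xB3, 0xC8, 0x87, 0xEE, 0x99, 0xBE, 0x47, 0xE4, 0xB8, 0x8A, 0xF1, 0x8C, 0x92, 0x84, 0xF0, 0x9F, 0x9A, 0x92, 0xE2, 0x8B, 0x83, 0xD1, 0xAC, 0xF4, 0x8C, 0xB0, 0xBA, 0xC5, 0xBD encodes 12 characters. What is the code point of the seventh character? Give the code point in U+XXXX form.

U+4C484

Offset 0: leading byte 0xE5 = 11100101 → 3-byte char #1 = E5 B8 A8.
Offset 3: leading byte 0xF0 = 11110000 → 4-byte char #2 = F0 90 8C B3.
Offset 7: leading byte 0xC8 = 11001000 → 2-byte char #3 = C8 87.
Offset 9: leading byte 0xEE = 11101110 → 3-byte char #4 = EE 99 BE.
Offset 12: leading byte 0x47 = 01000111 → 1-byte char #5 = 47.
Offset 13: leading byte 0xE4 = 11100100 → 3-byte char #6 = E4 B8 8A.
Offset 16: leading byte 0xF1 = 11110001 → 4-byte char #7 = F1 8C 92 84.
Leading byte 0xF1 = 11110001 matches 11110xxx → 4-byte sequence.
Byte 1: 0xF1 = 11110001, payload 001 (3 bits).
Byte 2: 0x8C = 10001100 (10xxxxxx ✓), payload 001100.
Byte 3: 0x92 = 10010010 (10xxxxxx ✓), payload 010010.
Byte 4: 0x84 = 10000100 (10xxxxxx ✓), payload 000100.
Concatenate: 001001100010010000100 = 0x4C484 (21 bits → U+4C484).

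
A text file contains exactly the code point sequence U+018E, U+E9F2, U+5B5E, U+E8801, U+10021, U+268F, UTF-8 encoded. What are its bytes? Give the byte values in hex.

U+018E: 2-byte form → C6 8E.
U+E9F2: 3-byte form → EE A7 B2.
U+5B5E: 3-byte form → E5 AD 9E.
U+E8801: 4-byte form → F3 A8 A0 81.
U+10021: 4-byte form → F0 90 80 A1.
U+268F: 3-byte form → E2 9A 8F.
Concatenated (19 bytes): C6 8E EE A7 B2 E5 AD 9E F3 A8 A0 81 F0 90 80 A1 E2 9A 8F.

C6 8E EE A7 B2 E5 AD 9E F3 A8 A0 81 F0 90 80 A1 E2 9A 8F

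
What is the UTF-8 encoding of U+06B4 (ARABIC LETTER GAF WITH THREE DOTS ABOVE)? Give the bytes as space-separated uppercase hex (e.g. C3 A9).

U+06B4 = 0x6B4 = 1716 decimal. In range U+0080–U+07FF → 2-byte form: 110xxxxx 10xxxxxx.
Binary (11 bits): 11010110100.
Split 5+6: 11010 | 110100.
Byte 1: 11011010 = 0xDA.
Byte 2: 10110100 = 0xB4.

DA B4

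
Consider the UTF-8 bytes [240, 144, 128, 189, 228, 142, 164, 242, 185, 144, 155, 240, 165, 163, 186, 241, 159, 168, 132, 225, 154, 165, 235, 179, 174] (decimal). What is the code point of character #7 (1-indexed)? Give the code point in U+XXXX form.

U+BCEE

Offset 0: leading byte 0xF0 = 11110000 → 4-byte char #1 = F0 90 80 BD.
Offset 4: leading byte 0xE4 = 11100100 → 3-byte char #2 = E4 8E A4.
Offset 7: leading byte 0xF2 = 11110010 → 4-byte char #3 = F2 B9 90 9B.
Offset 11: leading byte 0xF0 = 11110000 → 4-byte char #4 = F0 A5 A3 BA.
Offset 15: leading byte 0xF1 = 11110001 → 4-byte char #5 = F1 9F A8 84.
Offset 19: leading byte 0xE1 = 11100001 → 3-byte char #6 = E1 9A A5.
Offset 22: leading byte 0xEB = 11101011 → 3-byte char #7 = EB B3 AE.
Leading byte 0xEB = 11101011 matches 1110xxxx → 3-byte sequence.
Byte 1: 0xEB = 11101011, payload 1011 (4 bits).
Byte 2: 0xB3 = 10110011 (10xxxxxx ✓), payload 110011.
Byte 3: 0xAE = 10101110 (10xxxxxx ✓), payload 101110.
Concatenate: 1011110011101110 = 0xBCEE (16 bits → U+BCEE).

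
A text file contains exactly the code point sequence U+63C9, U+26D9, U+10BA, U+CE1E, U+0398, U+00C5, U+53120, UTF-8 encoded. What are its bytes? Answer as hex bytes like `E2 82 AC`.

E6 8F 89 E2 9B 99 E1 82 BA EC B8 9E CE 98 C3 85 F1 93 84 A0

U+63C9: 3-byte form → E6 8F 89.
U+26D9: 3-byte form → E2 9B 99.
U+10BA: 3-byte form → E1 82 BA.
U+CE1E: 3-byte form → EC B8 9E.
U+0398: 2-byte form → CE 98.
U+00C5: 2-byte form → C3 85.
U+53120: 4-byte form → F1 93 84 A0.
Concatenated (20 bytes): E6 8F 89 E2 9B 99 E1 82 BA EC B8 9E CE 98 C3 85 F1 93 84 A0.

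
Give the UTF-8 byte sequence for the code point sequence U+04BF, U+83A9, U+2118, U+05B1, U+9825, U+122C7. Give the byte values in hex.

U+04BF: 2-byte form → D2 BF.
U+83A9: 3-byte form → E8 8E A9.
U+2118: 3-byte form → E2 84 98.
U+05B1: 2-byte form → D6 B1.
U+9825: 3-byte form → E9 A0 A5.
U+122C7: 4-byte form → F0 92 8B 87.
Concatenated (17 bytes): D2 BF E8 8E A9 E2 84 98 D6 B1 E9 A0 A5 F0 92 8B 87.

D2 BF E8 8E A9 E2 84 98 D6 B1 E9 A0 A5 F0 92 8B 87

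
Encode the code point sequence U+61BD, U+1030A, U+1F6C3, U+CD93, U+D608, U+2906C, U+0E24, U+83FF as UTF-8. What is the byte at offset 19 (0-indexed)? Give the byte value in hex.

U+61BD → 3-byte form E6 86 BD at offsets 0–2.
U+1030A → 4-byte form F0 90 8C 8A at offsets 3–6.
U+1F6C3 → 4-byte form F0 9F 9B 83 at offsets 7–10.
U+CD93 → 3-byte form EC B6 93 at offsets 11–13.
U+D608 → 3-byte form ED 98 88 at offsets 14–16.
U+2906C → 4-byte form F0 A9 81 AC at offsets 17–20.
Offset 19 falls in char 6's range; it's byte 3 of F0 A9 81 AC = 0x81.

0x81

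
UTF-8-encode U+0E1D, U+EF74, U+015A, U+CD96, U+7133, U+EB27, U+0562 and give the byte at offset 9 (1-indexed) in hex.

1-indexed offset 9 is 0-indexed offset 8.
U+0E1D → 3-byte form E0 B8 9D at offsets 0–2.
U+EF74 → 3-byte form EE BD B4 at offsets 3–5.
U+015A → 2-byte form C5 9A at offsets 6–7.
U+CD96 → 3-byte form EC B6 96 at offsets 8–10.
Offset 8 falls in char 4's range; it's byte 1 of EC B6 96 = 0xEC.

0xEC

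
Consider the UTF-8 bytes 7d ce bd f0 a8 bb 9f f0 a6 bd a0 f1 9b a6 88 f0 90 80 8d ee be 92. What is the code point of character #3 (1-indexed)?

U+28EDF

Offset 0: leading byte 0x7D = 01111101 → 1-byte char #1 = 7D.
Offset 1: leading byte 0xCE = 11001110 → 2-byte char #2 = CE BD.
Offset 3: leading byte 0xF0 = 11110000 → 4-byte char #3 = F0 A8 BB 9F.
Leading byte 0xF0 = 11110000 matches 11110xxx → 4-byte sequence.
Byte 1: 0xF0 = 11110000, payload 000 (3 bits).
Byte 2: 0xA8 = 10101000 (10xxxxxx ✓), payload 101000.
Byte 3: 0xBB = 10111011 (10xxxxxx ✓), payload 111011.
Byte 4: 0x9F = 10011111 (10xxxxxx ✓), payload 011111.
Concatenate: 000101000111011011111 = 0x28EDF (21 bits → U+28EDF).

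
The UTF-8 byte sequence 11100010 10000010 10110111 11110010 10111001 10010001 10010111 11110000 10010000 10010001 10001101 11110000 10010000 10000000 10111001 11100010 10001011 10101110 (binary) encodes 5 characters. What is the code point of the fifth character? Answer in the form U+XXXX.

Offset 0: leading byte 0xE2 = 11100010 → 3-byte char #1 = E2 82 B7.
Offset 3: leading byte 0xF2 = 11110010 → 4-byte char #2 = F2 B9 91 97.
Offset 7: leading byte 0xF0 = 11110000 → 4-byte char #3 = F0 90 91 8D.
Offset 11: leading byte 0xF0 = 11110000 → 4-byte char #4 = F0 90 80 B9.
Offset 15: leading byte 0xE2 = 11100010 → 3-byte char #5 = E2 8B AE.
Leading byte 0xE2 = 11100010 matches 1110xxxx → 3-byte sequence.
Byte 1: 0xE2 = 11100010, payload 0010 (4 bits).
Byte 2: 0x8B = 10001011 (10xxxxxx ✓), payload 001011.
Byte 3: 0xAE = 10101110 (10xxxxxx ✓), payload 101110.
Concatenate: 0010001011101110 = 0x22EE (16 bits → U+22EE).

U+22EE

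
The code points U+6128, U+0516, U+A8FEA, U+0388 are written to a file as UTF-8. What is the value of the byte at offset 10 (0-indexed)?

U+6128 → 3-byte form E6 84 A8 at offsets 0–2.
U+0516 → 2-byte form D4 96 at offsets 3–4.
U+A8FEA → 4-byte form F2 A8 BF AA at offsets 5–8.
U+0388 → 2-byte form CE 88 at offsets 9–10.
Offset 10 falls in char 4's range; it's byte 2 of CE 88 = 0x88.

0x88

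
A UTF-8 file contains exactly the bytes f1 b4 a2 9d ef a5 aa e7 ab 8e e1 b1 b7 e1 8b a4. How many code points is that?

5

Byte at offset 0: 0xF1 = 11110001 → 4-byte char (#1). Advance 4.
Byte at offset 4: 0xEF = 11101111 → 3-byte char (#2). Advance 3.
Byte at offset 7: 0xE7 = 11100111 → 3-byte char (#3). Advance 3.
Byte at offset 10: 0xE1 = 11100001 → 3-byte char (#4). Advance 3.
Byte at offset 13: 0xE1 = 11100001 → 3-byte char (#5). Advance 3.
Reached end at offset 16 after 5 code points.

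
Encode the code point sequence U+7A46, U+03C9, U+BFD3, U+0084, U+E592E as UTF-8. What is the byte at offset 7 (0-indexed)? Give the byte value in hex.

U+7A46 → 3-byte form E7 A9 86 at offsets 0–2.
U+03C9 → 2-byte form CF 89 at offsets 3–4.
U+BFD3 → 3-byte form EB BF 93 at offsets 5–7.
Offset 7 falls in char 3's range; it's byte 3 of EB BF 93 = 0x93.

0x93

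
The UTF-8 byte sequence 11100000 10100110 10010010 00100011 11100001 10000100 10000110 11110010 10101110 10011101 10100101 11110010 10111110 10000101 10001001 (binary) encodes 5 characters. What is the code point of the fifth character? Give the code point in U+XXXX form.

U+BE149

Offset 0: leading byte 0xE0 = 11100000 → 3-byte char #1 = E0 A6 92.
Offset 3: leading byte 0x23 = 00100011 → 1-byte char #2 = 23.
Offset 4: leading byte 0xE1 = 11100001 → 3-byte char #3 = E1 84 86.
Offset 7: leading byte 0xF2 = 11110010 → 4-byte char #4 = F2 AE 9D A5.
Offset 11: leading byte 0xF2 = 11110010 → 4-byte char #5 = F2 BE 85 89.
Leading byte 0xF2 = 11110010 matches 11110xxx → 4-byte sequence.
Byte 1: 0xF2 = 11110010, payload 010 (3 bits).
Byte 2: 0xBE = 10111110 (10xxxxxx ✓), payload 111110.
Byte 3: 0x85 = 10000101 (10xxxxxx ✓), payload 000101.
Byte 4: 0x89 = 10001001 (10xxxxxx ✓), payload 001001.
Concatenate: 010111110000101001001 = 0xBE149 (21 bits → U+BE149).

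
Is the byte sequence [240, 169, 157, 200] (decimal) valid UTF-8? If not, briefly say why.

invalid (non-continuation byte where continuation expected)

Leading byte 0xF0 = 11110000 → 4-byte form.
Byte 4 is 0xC8 = 11001000, which is not 10xxxxxx — expected a continuation byte.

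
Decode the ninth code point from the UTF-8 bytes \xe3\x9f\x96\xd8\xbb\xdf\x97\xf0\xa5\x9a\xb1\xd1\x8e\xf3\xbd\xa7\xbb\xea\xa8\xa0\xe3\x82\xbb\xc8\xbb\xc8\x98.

U+023B

Offset 0: leading byte 0xE3 = 11100011 → 3-byte char #1 = E3 9F 96.
Offset 3: leading byte 0xD8 = 11011000 → 2-byte char #2 = D8 BB.
Offset 5: leading byte 0xDF = 11011111 → 2-byte char #3 = DF 97.
Offset 7: leading byte 0xF0 = 11110000 → 4-byte char #4 = F0 A5 9A B1.
Offset 11: leading byte 0xD1 = 11010001 → 2-byte char #5 = D1 8E.
Offset 13: leading byte 0xF3 = 11110011 → 4-byte char #6 = F3 BD A7 BB.
Offset 17: leading byte 0xEA = 11101010 → 3-byte char #7 = EA A8 A0.
Offset 20: leading byte 0xE3 = 11100011 → 3-byte char #8 = E3 82 BB.
Offset 23: leading byte 0xC8 = 11001000 → 2-byte char #9 = C8 BB.
Leading byte 0xC8 = 11001000 matches 110xxxxx → 2-byte sequence.
Byte 1: 0xC8 = 11001000, payload 01000 (5 bits).
Byte 2: 0xBB = 10111011 (10xxxxxx ✓), payload 111011.
Concatenate: 01000111011 = 0x23B (11 bits → U+023B).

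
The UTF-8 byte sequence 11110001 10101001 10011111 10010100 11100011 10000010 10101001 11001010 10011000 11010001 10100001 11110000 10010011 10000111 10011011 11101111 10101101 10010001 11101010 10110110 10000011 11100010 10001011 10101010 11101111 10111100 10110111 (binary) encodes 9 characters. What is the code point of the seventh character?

Offset 0: leading byte 0xF1 = 11110001 → 4-byte char #1 = F1 A9 9F 94.
Offset 4: leading byte 0xE3 = 11100011 → 3-byte char #2 = E3 82 A9.
Offset 7: leading byte 0xCA = 11001010 → 2-byte char #3 = CA 98.
Offset 9: leading byte 0xD1 = 11010001 → 2-byte char #4 = D1 A1.
Offset 11: leading byte 0xF0 = 11110000 → 4-byte char #5 = F0 93 87 9B.
Offset 15: leading byte 0xEF = 11101111 → 3-byte char #6 = EF AD 91.
Offset 18: leading byte 0xEA = 11101010 → 3-byte char #7 = EA B6 83.
Leading byte 0xEA = 11101010 matches 1110xxxx → 3-byte sequence.
Byte 1: 0xEA = 11101010, payload 1010 (4 bits).
Byte 2: 0xB6 = 10110110 (10xxxxxx ✓), payload 110110.
Byte 3: 0x83 = 10000011 (10xxxxxx ✓), payload 000011.
Concatenate: 1010110110000011 = 0xAD83 (16 bits → U+AD83).

U+AD83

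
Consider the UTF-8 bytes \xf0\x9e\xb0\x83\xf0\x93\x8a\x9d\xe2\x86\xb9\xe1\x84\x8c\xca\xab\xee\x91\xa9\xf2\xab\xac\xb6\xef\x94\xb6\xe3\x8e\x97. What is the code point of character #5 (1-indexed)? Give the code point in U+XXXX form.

U+02AB

Offset 0: leading byte 0xF0 = 11110000 → 4-byte char #1 = F0 9E B0 83.
Offset 4: leading byte 0xF0 = 11110000 → 4-byte char #2 = F0 93 8A 9D.
Offset 8: leading byte 0xE2 = 11100010 → 3-byte char #3 = E2 86 B9.
Offset 11: leading byte 0xE1 = 11100001 → 3-byte char #4 = E1 84 8C.
Offset 14: leading byte 0xCA = 11001010 → 2-byte char #5 = CA AB.
Leading byte 0xCA = 11001010 matches 110xxxxx → 2-byte sequence.
Byte 1: 0xCA = 11001010, payload 01010 (5 bits).
Byte 2: 0xAB = 10101011 (10xxxxxx ✓), payload 101011.
Concatenate: 01010101011 = 0x2AB (11 bits → U+02AB).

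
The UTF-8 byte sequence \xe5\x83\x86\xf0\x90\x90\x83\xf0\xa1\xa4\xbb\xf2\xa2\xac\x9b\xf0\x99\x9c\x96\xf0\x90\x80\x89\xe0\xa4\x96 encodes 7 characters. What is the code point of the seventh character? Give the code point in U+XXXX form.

U+0916

Offset 0: leading byte 0xE5 = 11100101 → 3-byte char #1 = E5 83 86.
Offset 3: leading byte 0xF0 = 11110000 → 4-byte char #2 = F0 90 90 83.
Offset 7: leading byte 0xF0 = 11110000 → 4-byte char #3 = F0 A1 A4 BB.
Offset 11: leading byte 0xF2 = 11110010 → 4-byte char #4 = F2 A2 AC 9B.
Offset 15: leading byte 0xF0 = 11110000 → 4-byte char #5 = F0 99 9C 96.
Offset 19: leading byte 0xF0 = 11110000 → 4-byte char #6 = F0 90 80 89.
Offset 23: leading byte 0xE0 = 11100000 → 3-byte char #7 = E0 A4 96.
Leading byte 0xE0 = 11100000 matches 1110xxxx → 3-byte sequence.
Byte 1: 0xE0 = 11100000, payload 0000 (4 bits).
Byte 2: 0xA4 = 10100100 (10xxxxxx ✓), payload 100100.
Byte 3: 0x96 = 10010110 (10xxxxxx ✓), payload 010110.
Concatenate: 0000100100010110 = 0x916 (16 bits → U+0916).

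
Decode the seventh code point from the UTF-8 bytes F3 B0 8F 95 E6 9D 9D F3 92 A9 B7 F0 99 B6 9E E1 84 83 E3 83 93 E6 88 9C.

Offset 0: leading byte 0xF3 = 11110011 → 4-byte char #1 = F3 B0 8F 95.
Offset 4: leading byte 0xE6 = 11100110 → 3-byte char #2 = E6 9D 9D.
Offset 7: leading byte 0xF3 = 11110011 → 4-byte char #3 = F3 92 A9 B7.
Offset 11: leading byte 0xF0 = 11110000 → 4-byte char #4 = F0 99 B6 9E.
Offset 15: leading byte 0xE1 = 11100001 → 3-byte char #5 = E1 84 83.
Offset 18: leading byte 0xE3 = 11100011 → 3-byte char #6 = E3 83 93.
Offset 21: leading byte 0xE6 = 11100110 → 3-byte char #7 = E6 88 9C.
Leading byte 0xE6 = 11100110 matches 1110xxxx → 3-byte sequence.
Byte 1: 0xE6 = 11100110, payload 0110 (4 bits).
Byte 2: 0x88 = 10001000 (10xxxxxx ✓), payload 001000.
Byte 3: 0x9C = 10011100 (10xxxxxx ✓), payload 011100.
Concatenate: 0110001000011100 = 0x621C (16 bits → U+621C).

U+621C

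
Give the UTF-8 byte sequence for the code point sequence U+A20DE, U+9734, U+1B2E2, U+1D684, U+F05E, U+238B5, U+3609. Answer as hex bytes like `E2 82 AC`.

U+A20DE: 4-byte form → F2 A2 83 9E.
U+9734: 3-byte form → E9 9C B4.
U+1B2E2: 4-byte form → F0 9B 8B A2.
U+1D684: 4-byte form → F0 9D 9A 84.
U+F05E: 3-byte form → EF 81 9E.
U+238B5: 4-byte form → F0 A3 A2 B5.
U+3609: 3-byte form → E3 98 89.
Concatenated (25 bytes): F2 A2 83 9E E9 9C B4 F0 9B 8B A2 F0 9D 9A 84 EF 81 9E F0 A3 A2 B5 E3 98 89.

F2 A2 83 9E E9 9C B4 F0 9B 8B A2 F0 9D 9A 84 EF 81 9E F0 A3 A2 B5 E3 98 89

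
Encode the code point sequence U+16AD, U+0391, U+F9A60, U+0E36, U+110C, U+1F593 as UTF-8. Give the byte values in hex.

E1 9A AD CE 91 F3 B9 A9 A0 E0 B8 B6 E1 84 8C F0 9F 96 93

U+16AD: 3-byte form → E1 9A AD.
U+0391: 2-byte form → CE 91.
U+F9A60: 4-byte form → F3 B9 A9 A0.
U+0E36: 3-byte form → E0 B8 B6.
U+110C: 3-byte form → E1 84 8C.
U+1F593: 4-byte form → F0 9F 96 93.
Concatenated (19 bytes): E1 9A AD CE 91 F3 B9 A9 A0 E0 B8 B6 E1 84 8C F0 9F 96 93.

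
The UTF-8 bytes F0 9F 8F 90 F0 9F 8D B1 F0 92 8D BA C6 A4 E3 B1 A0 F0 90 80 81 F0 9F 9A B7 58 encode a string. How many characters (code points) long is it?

Byte at offset 0: 0xF0 = 11110000 → 4-byte char (#1). Advance 4.
Byte at offset 4: 0xF0 = 11110000 → 4-byte char (#2). Advance 4.
Byte at offset 8: 0xF0 = 11110000 → 4-byte char (#3). Advance 4.
Byte at offset 12: 0xC6 = 11000110 → 2-byte char (#4). Advance 2.
Byte at offset 14: 0xE3 = 11100011 → 3-byte char (#5). Advance 3.
Byte at offset 17: 0xF0 = 11110000 → 4-byte char (#6). Advance 4.
Byte at offset 21: 0xF0 = 11110000 → 4-byte char (#7). Advance 4.
Byte at offset 25: 0x58 = 01011000 → 1-byte char (#8). Advance 1.
Reached end at offset 26 after 8 code points.

8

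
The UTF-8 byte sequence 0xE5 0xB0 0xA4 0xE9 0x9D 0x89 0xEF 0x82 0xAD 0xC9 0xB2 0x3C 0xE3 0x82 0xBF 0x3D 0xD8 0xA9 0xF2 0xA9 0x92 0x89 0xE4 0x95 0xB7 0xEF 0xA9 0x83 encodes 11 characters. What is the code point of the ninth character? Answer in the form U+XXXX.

Offset 0: leading byte 0xE5 = 11100101 → 3-byte char #1 = E5 B0 A4.
Offset 3: leading byte 0xE9 = 11101001 → 3-byte char #2 = E9 9D 89.
Offset 6: leading byte 0xEF = 11101111 → 3-byte char #3 = EF 82 AD.
Offset 9: leading byte 0xC9 = 11001001 → 2-byte char #4 = C9 B2.
Offset 11: leading byte 0x3C = 00111100 → 1-byte char #5 = 3C.
Offset 12: leading byte 0xE3 = 11100011 → 3-byte char #6 = E3 82 BF.
Offset 15: leading byte 0x3D = 00111101 → 1-byte char #7 = 3D.
Offset 16: leading byte 0xD8 = 11011000 → 2-byte char #8 = D8 A9.
Offset 18: leading byte 0xF2 = 11110010 → 4-byte char #9 = F2 A9 92 89.
Leading byte 0xF2 = 11110010 matches 11110xxx → 4-byte sequence.
Byte 1: 0xF2 = 11110010, payload 010 (3 bits).
Byte 2: 0xA9 = 10101001 (10xxxxxx ✓), payload 101001.
Byte 3: 0x92 = 10010010 (10xxxxxx ✓), payload 010010.
Byte 4: 0x89 = 10001001 (10xxxxxx ✓), payload 001001.
Concatenate: 010101001010010001001 = 0xA9489 (21 bits → U+A9489).

U+A9489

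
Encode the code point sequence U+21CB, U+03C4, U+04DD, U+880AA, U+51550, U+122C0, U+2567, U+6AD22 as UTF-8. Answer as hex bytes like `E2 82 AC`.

E2 87 8B CF 84 D3 9D F2 88 82 AA F1 91 95 90 F0 92 8B 80 E2 95 A7 F1 AA B4 A2

U+21CB: 3-byte form → E2 87 8B.
U+03C4: 2-byte form → CF 84.
U+04DD: 2-byte form → D3 9D.
U+880AA: 4-byte form → F2 88 82 AA.
U+51550: 4-byte form → F1 91 95 90.
U+122C0: 4-byte form → F0 92 8B 80.
U+2567: 3-byte form → E2 95 A7.
U+6AD22: 4-byte form → F1 AA B4 A2.
Concatenated (26 bytes): E2 87 8B CF 84 D3 9D F2 88 82 AA F1 91 95 90 F0 92 8B 80 E2 95 A7 F1 AA B4 A2.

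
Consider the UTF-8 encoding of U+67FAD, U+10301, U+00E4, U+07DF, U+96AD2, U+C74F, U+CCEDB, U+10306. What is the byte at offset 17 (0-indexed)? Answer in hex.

U+67FAD → 4-byte form F1 A7 BE AD at offsets 0–3.
U+10301 → 4-byte form F0 90 8C 81 at offsets 4–7.
U+00E4 → 2-byte form C3 A4 at offsets 8–9.
U+07DF → 2-byte form DF 9F at offsets 10–11.
U+96AD2 → 4-byte form F2 96 AB 92 at offsets 12–15.
U+C74F → 3-byte form EC 9D 8F at offsets 16–18.
Offset 17 falls in char 6's range; it's byte 2 of EC 9D 8F = 0x9D.

0x9D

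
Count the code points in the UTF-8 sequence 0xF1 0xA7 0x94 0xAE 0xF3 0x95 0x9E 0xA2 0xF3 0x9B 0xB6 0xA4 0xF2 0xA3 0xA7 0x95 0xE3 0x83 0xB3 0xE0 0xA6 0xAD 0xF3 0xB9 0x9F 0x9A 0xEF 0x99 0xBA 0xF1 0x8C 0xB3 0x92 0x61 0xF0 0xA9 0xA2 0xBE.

Byte at offset 0: 0xF1 = 11110001 → 4-byte char (#1). Advance 4.
Byte at offset 4: 0xF3 = 11110011 → 4-byte char (#2). Advance 4.
Byte at offset 8: 0xF3 = 11110011 → 4-byte char (#3). Advance 4.
Byte at offset 12: 0xF2 = 11110010 → 4-byte char (#4). Advance 4.
Byte at offset 16: 0xE3 = 11100011 → 3-byte char (#5). Advance 3.
Byte at offset 19: 0xE0 = 11100000 → 3-byte char (#6). Advance 3.
Byte at offset 22: 0xF3 = 11110011 → 4-byte char (#7). Advance 4.
Byte at offset 26: 0xEF = 11101111 → 3-byte char (#8). Advance 3.
Byte at offset 29: 0xF1 = 11110001 → 4-byte char (#9). Advance 4.
Byte at offset 33: 0x61 = 01100001 → 1-byte char (#10). Advance 1.
Byte at offset 34: 0xF0 = 11110000 → 4-byte char (#11). Advance 4.
Reached end at offset 38 after 11 code points.

11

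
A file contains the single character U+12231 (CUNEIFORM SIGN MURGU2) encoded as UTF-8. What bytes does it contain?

U+12231 = 0x12231 = 74289 decimal. In range U+10000–U+10FFFF → 4-byte form: 11110xxx 10xxxxxx 10xxxxxx 10xxxxxx.
Binary (21 bits): 000010010001000110001.
Split 3+6+6+6: 000 | 010010 | 001000 | 110001.
Byte 1: 11110000 = 0xF0.
Byte 2: 10010010 = 0x92.
Byte 3: 10001000 = 0x88.
Byte 4: 10110001 = 0xB1.

F0 92 88 B1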